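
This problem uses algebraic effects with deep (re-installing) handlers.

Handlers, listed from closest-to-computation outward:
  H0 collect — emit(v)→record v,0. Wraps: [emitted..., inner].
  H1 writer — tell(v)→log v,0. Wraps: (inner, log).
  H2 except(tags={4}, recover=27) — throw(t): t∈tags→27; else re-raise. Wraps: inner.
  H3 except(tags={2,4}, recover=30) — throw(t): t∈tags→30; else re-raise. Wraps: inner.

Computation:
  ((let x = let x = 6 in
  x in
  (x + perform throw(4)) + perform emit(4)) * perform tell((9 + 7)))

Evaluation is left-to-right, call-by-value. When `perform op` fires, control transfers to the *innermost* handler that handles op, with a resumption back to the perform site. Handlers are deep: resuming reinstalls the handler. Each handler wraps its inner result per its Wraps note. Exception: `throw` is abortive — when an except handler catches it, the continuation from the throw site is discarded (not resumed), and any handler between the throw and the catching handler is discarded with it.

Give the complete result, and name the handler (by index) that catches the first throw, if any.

Working:
throw(4) @ H2 caught ⇒ 27
H3 returns 27
= 27

Answer: 27 ; first throw caught by: H2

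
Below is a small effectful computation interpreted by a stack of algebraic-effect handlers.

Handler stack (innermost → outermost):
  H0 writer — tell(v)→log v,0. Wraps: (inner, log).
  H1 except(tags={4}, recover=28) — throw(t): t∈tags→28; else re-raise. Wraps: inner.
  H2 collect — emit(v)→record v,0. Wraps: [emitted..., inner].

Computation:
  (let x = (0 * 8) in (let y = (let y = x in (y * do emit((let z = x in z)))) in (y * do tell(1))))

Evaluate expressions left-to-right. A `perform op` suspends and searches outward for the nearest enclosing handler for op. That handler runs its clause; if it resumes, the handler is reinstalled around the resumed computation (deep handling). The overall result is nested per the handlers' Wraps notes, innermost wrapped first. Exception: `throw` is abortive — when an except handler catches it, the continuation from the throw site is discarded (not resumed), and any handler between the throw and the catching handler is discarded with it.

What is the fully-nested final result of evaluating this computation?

Answer: [0, (0, (1))]

Evaluation trace:
emit(0) @ H2 ⇒ out+=0
tell(1) @ H0 ⇒ log+=1
H0 returns (0, (1))
H1 returns (0, (1))
H2 returns [0, (0, (1))]
= [0, (0, (1))]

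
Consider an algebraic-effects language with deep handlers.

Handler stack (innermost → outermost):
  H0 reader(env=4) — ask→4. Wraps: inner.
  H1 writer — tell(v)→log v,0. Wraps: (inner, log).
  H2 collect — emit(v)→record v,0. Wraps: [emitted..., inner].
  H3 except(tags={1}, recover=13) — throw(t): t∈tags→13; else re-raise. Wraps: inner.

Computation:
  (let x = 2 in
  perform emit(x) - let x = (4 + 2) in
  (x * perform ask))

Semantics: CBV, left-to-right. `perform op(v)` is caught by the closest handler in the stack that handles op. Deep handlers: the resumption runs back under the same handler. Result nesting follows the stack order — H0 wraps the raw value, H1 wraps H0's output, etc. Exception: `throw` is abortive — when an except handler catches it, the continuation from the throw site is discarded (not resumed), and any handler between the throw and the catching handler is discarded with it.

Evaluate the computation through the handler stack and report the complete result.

Evaluation trace:
emit(2) @ H2 ⇒ out+=2
ask @ H0 ⇒ 4
H0 returns -24
H1 returns (-24, ())
H2 returns [2, (-24, ())]
H3 returns [2, (-24, ())]
= [2, (-24, ())]

Answer: [2, (-24, ())]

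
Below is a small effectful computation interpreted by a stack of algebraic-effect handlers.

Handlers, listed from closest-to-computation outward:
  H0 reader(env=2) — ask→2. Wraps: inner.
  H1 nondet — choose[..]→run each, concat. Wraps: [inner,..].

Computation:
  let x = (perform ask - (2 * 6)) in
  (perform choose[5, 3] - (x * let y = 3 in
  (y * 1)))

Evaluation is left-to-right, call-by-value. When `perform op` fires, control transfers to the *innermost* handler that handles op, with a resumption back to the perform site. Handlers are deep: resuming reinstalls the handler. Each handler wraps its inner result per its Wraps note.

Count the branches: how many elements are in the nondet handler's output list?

Step-by-step:
ask @ H0 ⇒ 2
choose[5, 3] @ H1
  branch[0] choose=5:
    H0 returns 35
    H1 returns [35]
  branch[1] choose=3:
    H0 returns 33
    H1 returns [33]
= [35, 33]

Answer: 2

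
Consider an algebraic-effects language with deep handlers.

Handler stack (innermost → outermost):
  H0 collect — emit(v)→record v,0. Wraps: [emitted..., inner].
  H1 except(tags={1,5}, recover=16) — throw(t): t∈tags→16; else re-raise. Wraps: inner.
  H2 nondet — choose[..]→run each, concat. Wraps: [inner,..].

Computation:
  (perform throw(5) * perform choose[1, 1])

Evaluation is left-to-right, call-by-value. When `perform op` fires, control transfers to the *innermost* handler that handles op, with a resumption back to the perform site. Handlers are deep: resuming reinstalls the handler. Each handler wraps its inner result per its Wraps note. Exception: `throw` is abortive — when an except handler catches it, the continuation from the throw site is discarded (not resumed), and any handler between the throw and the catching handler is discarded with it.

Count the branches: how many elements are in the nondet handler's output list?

Answer: 1

Evaluation trace:
throw(5) @ H1 caught ⇒ 16
H2 returns [16]
= [16]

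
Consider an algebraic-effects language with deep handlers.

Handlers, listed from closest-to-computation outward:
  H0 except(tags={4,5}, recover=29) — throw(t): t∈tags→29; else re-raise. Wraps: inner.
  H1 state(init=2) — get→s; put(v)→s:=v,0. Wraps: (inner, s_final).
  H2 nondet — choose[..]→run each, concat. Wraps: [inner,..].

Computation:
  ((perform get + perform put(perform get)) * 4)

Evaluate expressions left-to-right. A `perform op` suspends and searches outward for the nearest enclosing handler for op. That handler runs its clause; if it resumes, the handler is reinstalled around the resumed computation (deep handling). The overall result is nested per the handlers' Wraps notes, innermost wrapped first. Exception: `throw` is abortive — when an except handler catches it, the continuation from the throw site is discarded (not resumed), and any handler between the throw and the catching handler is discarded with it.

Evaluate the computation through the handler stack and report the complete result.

Answer: [(8, 2)]

Step-by-step:
get @ H1 ⇒ 2
get @ H1 ⇒ 2
put(2) @ H1 ⇒ s:=2
H0 returns 8
H1 returns (8, 2)
H2 returns [(8, 2)]
= [(8, 2)]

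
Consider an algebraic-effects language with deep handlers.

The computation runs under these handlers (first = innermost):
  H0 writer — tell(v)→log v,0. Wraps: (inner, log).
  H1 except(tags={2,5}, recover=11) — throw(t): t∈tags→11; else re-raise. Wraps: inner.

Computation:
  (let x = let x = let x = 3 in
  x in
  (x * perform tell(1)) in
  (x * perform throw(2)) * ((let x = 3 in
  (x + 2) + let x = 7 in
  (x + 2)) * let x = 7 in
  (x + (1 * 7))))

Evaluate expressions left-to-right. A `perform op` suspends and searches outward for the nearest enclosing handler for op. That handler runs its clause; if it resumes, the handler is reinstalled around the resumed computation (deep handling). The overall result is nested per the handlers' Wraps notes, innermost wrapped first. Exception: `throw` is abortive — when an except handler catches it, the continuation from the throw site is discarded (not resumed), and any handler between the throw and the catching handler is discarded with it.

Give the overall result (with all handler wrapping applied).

Working:
tell(1) @ H0 ⇒ log+=1
throw(2) @ H1 caught ⇒ 11
= 11

Answer: 11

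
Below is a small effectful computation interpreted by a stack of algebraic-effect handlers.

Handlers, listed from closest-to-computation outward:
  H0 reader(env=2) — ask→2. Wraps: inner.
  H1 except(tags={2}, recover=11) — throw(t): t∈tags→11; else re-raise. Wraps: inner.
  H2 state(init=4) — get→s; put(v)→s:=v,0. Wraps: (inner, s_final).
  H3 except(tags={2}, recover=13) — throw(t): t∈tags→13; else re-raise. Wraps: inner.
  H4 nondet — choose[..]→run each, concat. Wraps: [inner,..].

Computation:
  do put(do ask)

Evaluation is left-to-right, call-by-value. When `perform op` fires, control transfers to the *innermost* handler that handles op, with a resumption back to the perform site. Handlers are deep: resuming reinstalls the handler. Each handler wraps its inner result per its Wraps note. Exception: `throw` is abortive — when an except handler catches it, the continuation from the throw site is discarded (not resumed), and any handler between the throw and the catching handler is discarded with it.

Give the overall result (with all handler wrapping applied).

Answer: [(0, 2)]

Evaluation trace:
ask @ H0 ⇒ 2
put(2) @ H2 ⇒ s:=2
H0 returns 0
H1 returns 0
H2 returns (0, 2)
H3 returns (0, 2)
H4 returns [(0, 2)]
= [(0, 2)]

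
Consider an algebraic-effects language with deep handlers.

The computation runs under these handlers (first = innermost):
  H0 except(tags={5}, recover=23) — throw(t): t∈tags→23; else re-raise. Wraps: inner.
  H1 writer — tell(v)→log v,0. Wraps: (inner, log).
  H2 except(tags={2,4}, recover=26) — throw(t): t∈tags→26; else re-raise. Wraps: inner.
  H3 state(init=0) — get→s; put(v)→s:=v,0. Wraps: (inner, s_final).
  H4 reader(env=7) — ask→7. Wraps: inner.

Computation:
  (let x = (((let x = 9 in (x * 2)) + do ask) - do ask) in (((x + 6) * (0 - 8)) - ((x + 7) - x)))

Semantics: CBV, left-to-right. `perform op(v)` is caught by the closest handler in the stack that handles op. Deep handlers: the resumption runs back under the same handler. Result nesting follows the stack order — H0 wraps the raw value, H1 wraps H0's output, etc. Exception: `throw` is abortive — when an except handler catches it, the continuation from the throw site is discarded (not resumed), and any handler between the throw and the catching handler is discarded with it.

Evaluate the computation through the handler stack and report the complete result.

Answer: ((-199, ()), 0)

Evaluation trace:
ask @ H4 ⇒ 7
ask @ H4 ⇒ 7
H0 returns -199
H1 returns (-199, ())
H2 returns (-199, ())
H3 returns ((-199, ()), 0)
H4 returns ((-199, ()), 0)
= ((-199, ()), 0)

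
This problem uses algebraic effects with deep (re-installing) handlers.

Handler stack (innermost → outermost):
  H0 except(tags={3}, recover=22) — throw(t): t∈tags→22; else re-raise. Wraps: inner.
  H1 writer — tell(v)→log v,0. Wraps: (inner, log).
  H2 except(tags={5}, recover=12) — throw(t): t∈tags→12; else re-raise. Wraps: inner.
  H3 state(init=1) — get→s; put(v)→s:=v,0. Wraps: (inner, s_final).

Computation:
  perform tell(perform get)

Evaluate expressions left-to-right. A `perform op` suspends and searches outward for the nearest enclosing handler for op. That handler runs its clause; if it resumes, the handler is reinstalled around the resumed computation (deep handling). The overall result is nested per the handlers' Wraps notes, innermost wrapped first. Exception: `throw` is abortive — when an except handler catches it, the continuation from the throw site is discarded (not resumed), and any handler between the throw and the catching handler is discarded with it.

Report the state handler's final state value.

Answer: 1

Working:
get @ H3 ⇒ 1
tell(1) @ H1 ⇒ log+=1
H0 returns 0
H1 returns (0, (1))
H2 returns (0, (1))
H3 returns ((0, (1)), 1)
= ((0, (1)), 1)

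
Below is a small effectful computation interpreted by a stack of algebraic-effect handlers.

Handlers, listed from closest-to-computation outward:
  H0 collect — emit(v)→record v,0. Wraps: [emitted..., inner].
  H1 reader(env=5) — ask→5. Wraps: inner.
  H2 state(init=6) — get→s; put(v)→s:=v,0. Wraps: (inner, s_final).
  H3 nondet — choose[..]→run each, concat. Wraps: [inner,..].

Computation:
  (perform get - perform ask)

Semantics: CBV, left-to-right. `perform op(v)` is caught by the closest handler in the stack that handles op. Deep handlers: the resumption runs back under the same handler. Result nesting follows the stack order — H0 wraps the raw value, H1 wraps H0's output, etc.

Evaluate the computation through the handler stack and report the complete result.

Step-by-step:
get @ H2 ⇒ 6
ask @ H1 ⇒ 5
H0 returns [1]
H1 returns [1]
H2 returns ([1], 6)
H3 returns [([1], 6)]
= [([1], 6)]

Answer: [([1], 6)]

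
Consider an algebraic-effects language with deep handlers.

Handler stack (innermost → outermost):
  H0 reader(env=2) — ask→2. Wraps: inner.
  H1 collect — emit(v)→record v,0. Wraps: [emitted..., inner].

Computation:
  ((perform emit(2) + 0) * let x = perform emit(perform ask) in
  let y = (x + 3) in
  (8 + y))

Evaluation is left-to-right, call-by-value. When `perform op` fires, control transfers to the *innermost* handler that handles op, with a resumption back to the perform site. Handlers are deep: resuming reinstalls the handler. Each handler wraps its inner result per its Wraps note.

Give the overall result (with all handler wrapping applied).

Answer: [2, 2, 0]

Step-by-step:
emit(2) @ H1 ⇒ out+=2
ask @ H0 ⇒ 2
emit(2) @ H1 ⇒ out+=2
H0 returns 0
H1 returns [2, 2, 0]
= [2, 2, 0]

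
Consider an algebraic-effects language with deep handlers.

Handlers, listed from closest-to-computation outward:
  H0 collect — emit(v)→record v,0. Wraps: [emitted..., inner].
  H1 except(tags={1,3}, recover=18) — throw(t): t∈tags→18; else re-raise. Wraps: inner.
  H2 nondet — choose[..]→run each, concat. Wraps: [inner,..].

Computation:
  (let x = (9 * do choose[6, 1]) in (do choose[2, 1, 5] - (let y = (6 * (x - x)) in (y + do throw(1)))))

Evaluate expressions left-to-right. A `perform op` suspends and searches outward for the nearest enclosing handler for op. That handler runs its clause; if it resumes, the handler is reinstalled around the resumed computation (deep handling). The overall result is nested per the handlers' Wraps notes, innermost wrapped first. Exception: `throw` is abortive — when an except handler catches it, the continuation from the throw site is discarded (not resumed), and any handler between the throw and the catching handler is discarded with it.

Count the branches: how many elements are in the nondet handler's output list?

Evaluation trace:
choose[6, 1] @ H2
  branch[0] choose=6:
    choose[2, 1, 5] @ H2
      branch[0] choose=2:
        throw(1) @ H1 caught ⇒ 18
        H2 returns [18]
      branch[1] choose=1:
        throw(1) @ H1 caught ⇒ 18
        H2 returns [18]
      branch[2] choose=5:
        throw(1) @ H1 caught ⇒ 18
        H2 returns [18]
  branch[1] choose=1:
    choose[2, 1, 5] @ H2
      branch[0] choose=2:
        throw(1) @ H1 caught ⇒ 18
        H2 returns [18]
      branch[1] choose=1:
        throw(1) @ H1 caught ⇒ 18
        H2 returns [18]
      branch[2] choose=5:
        throw(1) @ H1 caught ⇒ 18
        H2 returns [18]
= [18, 18, 18, 18, 18, 18]

Answer: 6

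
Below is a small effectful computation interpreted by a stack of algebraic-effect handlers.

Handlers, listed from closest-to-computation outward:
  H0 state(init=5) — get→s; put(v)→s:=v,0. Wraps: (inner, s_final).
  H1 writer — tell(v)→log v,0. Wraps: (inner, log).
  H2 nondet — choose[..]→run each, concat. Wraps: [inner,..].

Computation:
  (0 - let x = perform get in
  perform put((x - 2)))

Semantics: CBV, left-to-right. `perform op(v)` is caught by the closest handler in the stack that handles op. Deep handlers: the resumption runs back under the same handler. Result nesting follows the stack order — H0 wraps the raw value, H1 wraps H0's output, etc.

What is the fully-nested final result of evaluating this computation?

Step-by-step:
get @ H0 ⇒ 5
put(3) @ H0 ⇒ s:=3
H0 returns (0, 3)
H1 returns ((0, 3), ())
H2 returns [((0, 3), ())]
= [((0, 3), ())]

Answer: [((0, 3), ())]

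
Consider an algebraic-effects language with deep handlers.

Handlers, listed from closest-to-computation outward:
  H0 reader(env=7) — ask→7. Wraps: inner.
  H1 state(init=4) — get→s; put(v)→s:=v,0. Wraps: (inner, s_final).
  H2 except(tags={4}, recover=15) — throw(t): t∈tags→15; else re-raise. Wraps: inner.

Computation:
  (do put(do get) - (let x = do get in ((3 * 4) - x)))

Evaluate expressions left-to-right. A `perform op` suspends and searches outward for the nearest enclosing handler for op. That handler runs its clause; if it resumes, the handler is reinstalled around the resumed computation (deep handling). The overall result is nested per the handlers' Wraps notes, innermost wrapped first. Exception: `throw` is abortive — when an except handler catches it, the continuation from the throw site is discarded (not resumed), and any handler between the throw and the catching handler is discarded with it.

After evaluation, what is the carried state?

Answer: 4

Working:
get @ H1 ⇒ 4
put(4) @ H1 ⇒ s:=4
get @ H1 ⇒ 4
H0 returns -8
H1 returns (-8, 4)
H2 returns (-8, 4)
= (-8, 4)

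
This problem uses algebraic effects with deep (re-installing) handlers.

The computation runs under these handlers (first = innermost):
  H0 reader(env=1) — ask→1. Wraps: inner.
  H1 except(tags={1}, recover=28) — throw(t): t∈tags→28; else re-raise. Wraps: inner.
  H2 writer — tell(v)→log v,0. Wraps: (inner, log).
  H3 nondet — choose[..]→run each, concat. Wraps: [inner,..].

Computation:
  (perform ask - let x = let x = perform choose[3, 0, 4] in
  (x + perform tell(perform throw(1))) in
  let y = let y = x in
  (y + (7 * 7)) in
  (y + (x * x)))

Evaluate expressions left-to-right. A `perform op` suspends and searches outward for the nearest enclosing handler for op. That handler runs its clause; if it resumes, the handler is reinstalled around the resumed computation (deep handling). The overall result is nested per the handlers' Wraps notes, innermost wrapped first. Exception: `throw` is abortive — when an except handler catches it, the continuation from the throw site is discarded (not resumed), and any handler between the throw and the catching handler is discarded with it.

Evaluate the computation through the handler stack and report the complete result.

Step-by-step:
ask @ H0 ⇒ 1
choose[3, 0, 4] @ H3
  branch[0] choose=3:
    throw(1) @ H1 caught ⇒ 28
    H2 returns (28, ())
    H3 returns [(28, ())]
  branch[1] choose=0:
    throw(1) @ H1 caught ⇒ 28
    H2 returns (28, ())
    H3 returns [(28, ())]
  branch[2] choose=4:
    throw(1) @ H1 caught ⇒ 28
    H2 returns (28, ())
    H3 returns [(28, ())]
= [(28, ()), (28, ()), (28, ())]

Answer: [(28, ()), (28, ()), (28, ())]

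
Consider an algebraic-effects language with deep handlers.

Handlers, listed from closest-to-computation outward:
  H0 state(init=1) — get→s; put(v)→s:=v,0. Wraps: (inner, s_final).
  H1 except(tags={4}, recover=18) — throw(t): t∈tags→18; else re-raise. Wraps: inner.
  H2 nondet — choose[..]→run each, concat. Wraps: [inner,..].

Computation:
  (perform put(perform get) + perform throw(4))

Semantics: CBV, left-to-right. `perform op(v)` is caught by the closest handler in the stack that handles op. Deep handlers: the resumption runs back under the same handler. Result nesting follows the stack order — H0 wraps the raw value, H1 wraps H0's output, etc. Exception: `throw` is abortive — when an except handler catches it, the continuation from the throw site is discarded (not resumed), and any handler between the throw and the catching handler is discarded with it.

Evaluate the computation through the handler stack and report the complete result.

Answer: [18]

Evaluation trace:
get @ H0 ⇒ 1
put(1) @ H0 ⇒ s:=1
throw(4) @ H1 caught ⇒ 18
H2 returns [18]
= [18]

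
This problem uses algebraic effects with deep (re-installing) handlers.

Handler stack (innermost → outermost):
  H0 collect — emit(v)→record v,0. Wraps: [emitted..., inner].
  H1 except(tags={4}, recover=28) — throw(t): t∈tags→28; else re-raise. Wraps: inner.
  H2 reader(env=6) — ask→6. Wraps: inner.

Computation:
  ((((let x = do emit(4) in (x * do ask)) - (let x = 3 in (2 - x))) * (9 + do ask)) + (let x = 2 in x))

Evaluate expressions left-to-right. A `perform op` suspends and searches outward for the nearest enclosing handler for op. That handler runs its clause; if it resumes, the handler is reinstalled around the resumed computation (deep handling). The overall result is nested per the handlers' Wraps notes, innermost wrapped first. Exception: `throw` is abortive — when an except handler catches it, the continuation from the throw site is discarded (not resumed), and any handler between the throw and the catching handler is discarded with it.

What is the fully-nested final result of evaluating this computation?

Working:
emit(4) @ H0 ⇒ out+=4
ask @ H2 ⇒ 6
ask @ H2 ⇒ 6
H0 returns [4, 17]
H1 returns [4, 17]
H2 returns [4, 17]
= [4, 17]

Answer: [4, 17]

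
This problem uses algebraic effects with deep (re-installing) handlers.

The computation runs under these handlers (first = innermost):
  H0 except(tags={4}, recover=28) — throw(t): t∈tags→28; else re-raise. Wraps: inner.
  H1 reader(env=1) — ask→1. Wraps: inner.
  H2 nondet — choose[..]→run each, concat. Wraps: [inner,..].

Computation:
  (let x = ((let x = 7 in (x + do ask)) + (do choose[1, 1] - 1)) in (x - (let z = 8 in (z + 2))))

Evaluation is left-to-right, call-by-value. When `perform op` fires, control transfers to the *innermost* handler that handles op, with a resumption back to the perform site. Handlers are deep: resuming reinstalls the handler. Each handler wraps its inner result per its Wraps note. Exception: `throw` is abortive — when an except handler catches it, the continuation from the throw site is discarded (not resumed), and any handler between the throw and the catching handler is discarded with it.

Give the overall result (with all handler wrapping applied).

Answer: [-2, -2]

Step-by-step:
ask @ H1 ⇒ 1
choose[1, 1] @ H2
  branch[0] choose=1:
    H0 returns -2
    H1 returns -2
    H2 returns [-2]
  branch[1] choose=1:
    H0 returns -2
    H1 returns -2
    H2 returns [-2]
= [-2, -2]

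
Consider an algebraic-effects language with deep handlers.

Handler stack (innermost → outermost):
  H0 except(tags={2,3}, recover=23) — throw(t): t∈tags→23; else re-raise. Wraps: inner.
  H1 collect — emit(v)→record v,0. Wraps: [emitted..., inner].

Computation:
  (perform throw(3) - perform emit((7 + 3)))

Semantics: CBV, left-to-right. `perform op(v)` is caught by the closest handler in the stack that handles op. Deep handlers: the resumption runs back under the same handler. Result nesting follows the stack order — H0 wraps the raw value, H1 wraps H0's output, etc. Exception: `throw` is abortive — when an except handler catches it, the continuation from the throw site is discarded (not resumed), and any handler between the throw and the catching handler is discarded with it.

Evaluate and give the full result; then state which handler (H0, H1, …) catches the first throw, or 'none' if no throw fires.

Answer: [23] ; first throw caught by: H0

Evaluation trace:
throw(3) @ H0 caught ⇒ 23
H1 returns [23]
= [23]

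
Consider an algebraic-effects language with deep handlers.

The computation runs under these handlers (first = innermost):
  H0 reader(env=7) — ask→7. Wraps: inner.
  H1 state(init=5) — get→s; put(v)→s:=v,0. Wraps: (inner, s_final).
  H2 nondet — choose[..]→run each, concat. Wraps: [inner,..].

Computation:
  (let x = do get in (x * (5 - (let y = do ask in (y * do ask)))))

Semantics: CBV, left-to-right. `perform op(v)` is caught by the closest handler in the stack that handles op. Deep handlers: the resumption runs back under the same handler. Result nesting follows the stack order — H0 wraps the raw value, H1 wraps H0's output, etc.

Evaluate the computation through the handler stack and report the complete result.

Answer: [(-220, 5)]

Step-by-step:
get @ H1 ⇒ 5
ask @ H0 ⇒ 7
ask @ H0 ⇒ 7
H0 returns -220
H1 returns (-220, 5)
H2 returns [(-220, 5)]
= [(-220, 5)]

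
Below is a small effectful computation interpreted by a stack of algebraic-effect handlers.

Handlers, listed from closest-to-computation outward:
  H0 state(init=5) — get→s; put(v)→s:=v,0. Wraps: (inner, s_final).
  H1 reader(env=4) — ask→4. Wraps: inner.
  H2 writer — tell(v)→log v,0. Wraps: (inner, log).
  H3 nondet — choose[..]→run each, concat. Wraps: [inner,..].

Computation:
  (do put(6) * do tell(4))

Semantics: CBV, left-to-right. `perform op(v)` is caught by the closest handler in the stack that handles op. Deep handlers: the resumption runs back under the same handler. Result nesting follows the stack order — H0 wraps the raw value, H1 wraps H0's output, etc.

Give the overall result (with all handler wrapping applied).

Answer: [((0, 6), (4))]

Working:
put(6) @ H0 ⇒ s:=6
tell(4) @ H2 ⇒ log+=4
H0 returns (0, 6)
H1 returns (0, 6)
H2 returns ((0, 6), (4))
H3 returns [((0, 6), (4))]
= [((0, 6), (4))]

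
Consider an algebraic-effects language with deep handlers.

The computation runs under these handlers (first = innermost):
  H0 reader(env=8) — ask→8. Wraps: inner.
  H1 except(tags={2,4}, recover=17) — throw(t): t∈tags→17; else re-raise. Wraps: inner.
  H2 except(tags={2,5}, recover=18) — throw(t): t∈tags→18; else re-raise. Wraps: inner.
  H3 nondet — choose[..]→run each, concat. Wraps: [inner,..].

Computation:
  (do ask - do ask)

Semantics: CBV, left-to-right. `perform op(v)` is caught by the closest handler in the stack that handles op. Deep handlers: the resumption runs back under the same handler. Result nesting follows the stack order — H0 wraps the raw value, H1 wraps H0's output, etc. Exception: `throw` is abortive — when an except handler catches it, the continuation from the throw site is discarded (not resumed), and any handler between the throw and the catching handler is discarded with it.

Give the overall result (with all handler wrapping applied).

Answer: [0]

Evaluation trace:
ask @ H0 ⇒ 8
ask @ H0 ⇒ 8
H0 returns 0
H1 returns 0
H2 returns 0
H3 returns [0]
= [0]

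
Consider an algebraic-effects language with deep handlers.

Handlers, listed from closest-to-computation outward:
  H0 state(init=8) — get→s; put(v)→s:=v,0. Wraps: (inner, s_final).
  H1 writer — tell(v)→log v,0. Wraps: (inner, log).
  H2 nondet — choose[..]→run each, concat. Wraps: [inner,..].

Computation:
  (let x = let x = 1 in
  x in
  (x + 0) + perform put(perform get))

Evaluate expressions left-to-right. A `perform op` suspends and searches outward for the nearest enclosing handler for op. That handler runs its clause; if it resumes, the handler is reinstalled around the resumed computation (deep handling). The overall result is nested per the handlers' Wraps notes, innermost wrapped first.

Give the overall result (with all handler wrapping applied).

Answer: [((1, 8), ())]

Working:
get @ H0 ⇒ 8
put(8) @ H0 ⇒ s:=8
H0 returns (1, 8)
H1 returns ((1, 8), ())
H2 returns [((1, 8), ())]
= [((1, 8), ())]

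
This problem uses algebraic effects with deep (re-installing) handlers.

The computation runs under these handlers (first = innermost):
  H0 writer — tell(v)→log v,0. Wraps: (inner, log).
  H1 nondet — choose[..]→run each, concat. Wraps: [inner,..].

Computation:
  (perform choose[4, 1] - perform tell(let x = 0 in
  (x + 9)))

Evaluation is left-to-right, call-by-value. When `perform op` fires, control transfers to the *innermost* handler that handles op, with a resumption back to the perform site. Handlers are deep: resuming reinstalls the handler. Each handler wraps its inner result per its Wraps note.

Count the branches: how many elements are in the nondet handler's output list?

Answer: 2

Working:
choose[4, 1] @ H1
  branch[0] choose=4:
    tell(9) @ H0 ⇒ log+=9
    H0 returns (4, (9))
    H1 returns [(4, (9))]
  branch[1] choose=1:
    tell(9) @ H0 ⇒ log+=9
    H0 returns (1, (9))
    H1 returns [(1, (9))]
= [(4, (9)), (1, (9))]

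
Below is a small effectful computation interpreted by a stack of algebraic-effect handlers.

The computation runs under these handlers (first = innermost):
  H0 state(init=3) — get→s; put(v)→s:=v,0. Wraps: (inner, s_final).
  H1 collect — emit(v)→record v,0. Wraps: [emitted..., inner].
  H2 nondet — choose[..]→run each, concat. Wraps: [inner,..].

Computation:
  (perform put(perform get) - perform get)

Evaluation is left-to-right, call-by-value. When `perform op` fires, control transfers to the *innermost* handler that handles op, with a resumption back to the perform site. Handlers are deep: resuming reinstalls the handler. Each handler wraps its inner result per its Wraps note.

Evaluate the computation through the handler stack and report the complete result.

Evaluation trace:
get @ H0 ⇒ 3
put(3) @ H0 ⇒ s:=3
get @ H0 ⇒ 3
H0 returns (-3, 3)
H1 returns [(-3, 3)]
H2 returns [[(-3, 3)]]
= [[(-3, 3)]]

Answer: [[(-3, 3)]]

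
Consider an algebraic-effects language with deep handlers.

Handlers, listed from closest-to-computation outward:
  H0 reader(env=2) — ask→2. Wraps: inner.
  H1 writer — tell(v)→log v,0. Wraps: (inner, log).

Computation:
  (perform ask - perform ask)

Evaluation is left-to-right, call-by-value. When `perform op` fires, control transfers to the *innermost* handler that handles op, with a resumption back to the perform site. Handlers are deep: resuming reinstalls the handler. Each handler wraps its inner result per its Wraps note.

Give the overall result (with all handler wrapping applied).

Answer: (0, ())

Step-by-step:
ask @ H0 ⇒ 2
ask @ H0 ⇒ 2
H0 returns 0
H1 returns (0, ())
= (0, ())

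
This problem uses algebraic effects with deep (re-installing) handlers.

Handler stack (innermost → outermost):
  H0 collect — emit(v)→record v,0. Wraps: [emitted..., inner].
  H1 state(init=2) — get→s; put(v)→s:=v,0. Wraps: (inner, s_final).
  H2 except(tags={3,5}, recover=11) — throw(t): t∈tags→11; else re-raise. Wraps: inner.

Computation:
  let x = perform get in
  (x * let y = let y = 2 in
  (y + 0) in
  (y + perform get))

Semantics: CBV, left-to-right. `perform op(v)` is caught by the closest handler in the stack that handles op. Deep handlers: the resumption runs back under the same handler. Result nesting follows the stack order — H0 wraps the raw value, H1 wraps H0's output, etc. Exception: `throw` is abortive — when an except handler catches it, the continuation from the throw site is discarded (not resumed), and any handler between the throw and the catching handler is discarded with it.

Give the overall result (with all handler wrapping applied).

Answer: ([8], 2)

Step-by-step:
get @ H1 ⇒ 2
get @ H1 ⇒ 2
H0 returns [8]
H1 returns ([8], 2)
H2 returns ([8], 2)
= ([8], 2)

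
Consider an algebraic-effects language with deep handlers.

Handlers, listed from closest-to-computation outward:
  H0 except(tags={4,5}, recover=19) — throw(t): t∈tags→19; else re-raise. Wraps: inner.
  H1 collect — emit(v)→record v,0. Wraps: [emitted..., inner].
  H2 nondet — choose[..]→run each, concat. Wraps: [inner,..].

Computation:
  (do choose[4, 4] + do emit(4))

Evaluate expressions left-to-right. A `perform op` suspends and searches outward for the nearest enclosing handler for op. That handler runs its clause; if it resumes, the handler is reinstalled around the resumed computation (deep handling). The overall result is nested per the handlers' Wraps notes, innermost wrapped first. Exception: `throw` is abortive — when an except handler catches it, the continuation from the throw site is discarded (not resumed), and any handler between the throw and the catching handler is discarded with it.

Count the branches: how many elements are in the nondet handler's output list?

Answer: 2

Working:
choose[4, 4] @ H2
  branch[0] choose=4:
    emit(4) @ H1 ⇒ out+=4
    H0 returns 4
    H1 returns [4, 4]
    H2 returns [[4, 4]]
  branch[1] choose=4:
    emit(4) @ H1 ⇒ out+=4
    H0 returns 4
    H1 returns [4, 4]
    H2 returns [[4, 4]]
= [[4, 4], [4, 4]]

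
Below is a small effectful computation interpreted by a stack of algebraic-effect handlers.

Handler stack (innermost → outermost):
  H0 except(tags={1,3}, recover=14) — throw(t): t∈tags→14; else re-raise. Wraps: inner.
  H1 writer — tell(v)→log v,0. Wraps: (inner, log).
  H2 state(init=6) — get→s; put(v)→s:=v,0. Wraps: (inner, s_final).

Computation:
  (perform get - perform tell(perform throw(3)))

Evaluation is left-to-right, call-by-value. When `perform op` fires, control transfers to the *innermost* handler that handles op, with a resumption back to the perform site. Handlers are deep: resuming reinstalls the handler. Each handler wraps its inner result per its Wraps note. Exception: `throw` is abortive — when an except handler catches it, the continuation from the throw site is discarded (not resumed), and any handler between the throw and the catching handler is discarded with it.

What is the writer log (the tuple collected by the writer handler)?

Answer: ()

Step-by-step:
get @ H2 ⇒ 6
throw(3) @ H0 caught ⇒ 14
H1 returns (14, ())
H2 returns ((14, ()), 6)
= ((14, ()), 6)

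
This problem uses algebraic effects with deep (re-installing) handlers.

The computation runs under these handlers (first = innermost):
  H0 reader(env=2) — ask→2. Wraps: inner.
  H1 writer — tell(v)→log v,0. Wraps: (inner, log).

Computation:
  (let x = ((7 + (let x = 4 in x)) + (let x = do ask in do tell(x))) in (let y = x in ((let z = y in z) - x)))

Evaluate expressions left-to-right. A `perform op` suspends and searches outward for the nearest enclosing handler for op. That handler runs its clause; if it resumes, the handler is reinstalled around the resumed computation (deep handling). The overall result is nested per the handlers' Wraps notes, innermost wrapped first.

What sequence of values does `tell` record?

Working:
ask @ H0 ⇒ 2
tell(2) @ H1 ⇒ log+=2
H0 returns 0
H1 returns (0, (2))
= (0, (2))

Answer: (2)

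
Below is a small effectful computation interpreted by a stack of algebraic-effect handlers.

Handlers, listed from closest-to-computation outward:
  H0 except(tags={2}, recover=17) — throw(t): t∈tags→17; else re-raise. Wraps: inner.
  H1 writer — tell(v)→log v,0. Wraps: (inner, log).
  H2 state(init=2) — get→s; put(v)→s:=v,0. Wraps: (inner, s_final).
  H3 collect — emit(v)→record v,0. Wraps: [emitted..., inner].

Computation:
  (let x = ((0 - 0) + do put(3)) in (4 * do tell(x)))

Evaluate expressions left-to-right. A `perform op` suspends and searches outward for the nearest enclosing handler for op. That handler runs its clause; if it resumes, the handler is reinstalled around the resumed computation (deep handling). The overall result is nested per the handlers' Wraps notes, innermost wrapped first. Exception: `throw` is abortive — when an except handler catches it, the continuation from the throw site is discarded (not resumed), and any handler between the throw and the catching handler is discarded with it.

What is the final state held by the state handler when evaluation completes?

Answer: 3

Step-by-step:
put(3) @ H2 ⇒ s:=3
tell(0) @ H1 ⇒ log+=0
H0 returns 0
H1 returns (0, (0))
H2 returns ((0, (0)), 3)
H3 returns [((0, (0)), 3)]
= [((0, (0)), 3)]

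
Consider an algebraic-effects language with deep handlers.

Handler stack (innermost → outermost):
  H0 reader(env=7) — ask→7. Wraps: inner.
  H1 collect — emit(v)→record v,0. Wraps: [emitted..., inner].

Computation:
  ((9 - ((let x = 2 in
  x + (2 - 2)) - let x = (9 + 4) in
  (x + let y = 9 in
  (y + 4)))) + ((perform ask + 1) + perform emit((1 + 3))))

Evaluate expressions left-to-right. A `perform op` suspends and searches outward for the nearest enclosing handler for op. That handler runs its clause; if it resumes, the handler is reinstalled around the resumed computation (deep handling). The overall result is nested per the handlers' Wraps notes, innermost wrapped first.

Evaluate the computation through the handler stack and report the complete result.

Working:
ask @ H0 ⇒ 7
emit(4) @ H1 ⇒ out+=4
H0 returns 41
H1 returns [4, 41]
= [4, 41]

Answer: [4, 41]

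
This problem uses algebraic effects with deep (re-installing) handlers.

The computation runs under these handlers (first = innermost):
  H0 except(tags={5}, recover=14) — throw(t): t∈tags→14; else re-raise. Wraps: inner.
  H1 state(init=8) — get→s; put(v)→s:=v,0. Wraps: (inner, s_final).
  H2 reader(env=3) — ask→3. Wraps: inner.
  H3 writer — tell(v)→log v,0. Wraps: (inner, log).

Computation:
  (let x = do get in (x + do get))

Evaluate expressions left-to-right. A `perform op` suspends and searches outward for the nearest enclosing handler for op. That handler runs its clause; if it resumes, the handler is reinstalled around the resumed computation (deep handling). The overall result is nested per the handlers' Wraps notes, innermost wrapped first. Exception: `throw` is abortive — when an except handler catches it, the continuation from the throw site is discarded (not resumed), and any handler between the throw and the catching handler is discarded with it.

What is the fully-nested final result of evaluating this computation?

Evaluation trace:
get @ H1 ⇒ 8
get @ H1 ⇒ 8
H0 returns 16
H1 returns (16, 8)
H2 returns (16, 8)
H3 returns ((16, 8), ())
= ((16, 8), ())

Answer: ((16, 8), ())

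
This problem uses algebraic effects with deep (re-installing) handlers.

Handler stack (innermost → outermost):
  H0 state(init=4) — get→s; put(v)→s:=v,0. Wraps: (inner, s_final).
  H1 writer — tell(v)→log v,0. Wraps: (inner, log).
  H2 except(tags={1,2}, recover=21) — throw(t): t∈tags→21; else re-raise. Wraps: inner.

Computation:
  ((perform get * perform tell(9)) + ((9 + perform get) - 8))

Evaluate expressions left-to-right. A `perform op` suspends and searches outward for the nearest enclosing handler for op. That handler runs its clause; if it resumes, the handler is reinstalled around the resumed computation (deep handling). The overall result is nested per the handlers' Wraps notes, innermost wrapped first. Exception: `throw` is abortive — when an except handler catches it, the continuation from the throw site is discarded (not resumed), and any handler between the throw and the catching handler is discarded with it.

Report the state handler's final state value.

Evaluation trace:
get @ H0 ⇒ 4
tell(9) @ H1 ⇒ log+=9
get @ H0 ⇒ 4
H0 returns (5, 4)
H1 returns ((5, 4), (9))
H2 returns ((5, 4), (9))
= ((5, 4), (9))

Answer: 4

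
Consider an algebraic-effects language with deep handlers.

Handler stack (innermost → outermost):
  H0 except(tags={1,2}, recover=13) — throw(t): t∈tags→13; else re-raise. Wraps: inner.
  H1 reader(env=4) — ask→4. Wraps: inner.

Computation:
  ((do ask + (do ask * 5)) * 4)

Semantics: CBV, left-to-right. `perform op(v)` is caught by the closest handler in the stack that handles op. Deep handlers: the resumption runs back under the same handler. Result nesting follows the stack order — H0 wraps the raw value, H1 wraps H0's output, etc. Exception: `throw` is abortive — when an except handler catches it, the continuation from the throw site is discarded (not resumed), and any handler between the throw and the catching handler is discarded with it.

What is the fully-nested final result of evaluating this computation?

Answer: 96

Evaluation trace:
ask @ H1 ⇒ 4
ask @ H1 ⇒ 4
H0 returns 96
H1 returns 96
= 96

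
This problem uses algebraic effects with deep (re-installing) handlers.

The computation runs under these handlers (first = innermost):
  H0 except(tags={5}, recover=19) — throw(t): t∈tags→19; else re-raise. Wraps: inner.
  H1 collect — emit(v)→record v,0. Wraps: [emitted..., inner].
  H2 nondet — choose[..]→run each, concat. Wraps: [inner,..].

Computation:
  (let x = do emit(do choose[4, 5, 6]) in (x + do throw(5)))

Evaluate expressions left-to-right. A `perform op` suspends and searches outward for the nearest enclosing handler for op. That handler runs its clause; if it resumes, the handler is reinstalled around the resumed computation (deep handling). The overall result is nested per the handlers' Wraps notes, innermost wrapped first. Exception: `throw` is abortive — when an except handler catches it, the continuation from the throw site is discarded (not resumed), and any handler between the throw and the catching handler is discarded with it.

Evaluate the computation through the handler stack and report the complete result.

Working:
choose[4, 5, 6] @ H2
  branch[0] choose=4:
    emit(4) @ H1 ⇒ out+=4
    throw(5) @ H0 caught ⇒ 19
    H1 returns [4, 19]
    H2 returns [[4, 19]]
  branch[1] choose=5:
    emit(5) @ H1 ⇒ out+=5
    throw(5) @ H0 caught ⇒ 19
    H1 returns [5, 19]
    H2 returns [[5, 19]]
  branch[2] choose=6:
    emit(6) @ H1 ⇒ out+=6
    throw(5) @ H0 caught ⇒ 19
    H1 returns [6, 19]
    H2 returns [[6, 19]]
= [[4, 19], [5, 19], [6, 19]]

Answer: [[4, 19], [5, 19], [6, 19]]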